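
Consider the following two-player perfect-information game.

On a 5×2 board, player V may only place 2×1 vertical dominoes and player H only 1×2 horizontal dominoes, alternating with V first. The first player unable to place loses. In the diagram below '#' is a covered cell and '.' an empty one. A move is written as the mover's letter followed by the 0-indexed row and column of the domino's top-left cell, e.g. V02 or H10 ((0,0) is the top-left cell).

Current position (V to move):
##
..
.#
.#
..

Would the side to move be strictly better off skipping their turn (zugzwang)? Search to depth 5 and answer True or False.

zugzwang(##/../.#/.#/.., V) = True

ply 1, V at ##/../.#/.#/.. | V10=-1→##/#./##/.#/..*; V20=-1→##/../##/##/..; V30=-1→##/../.#/##/#.
ply 2, H at ##/#./##/.#/.. | H40=+1→##/#./##/.#/##*
ply 3: ##/#./##/.#/## is terminal -1 (V); from ##/../.#/.#/.. depth 5
pass branch (H moves first from the same position):
  | ply 1, H at ##/../.#/.#/.. | H10=-1→##/##/.#/.#/..*; H40=-1→##/../.#/.#/##
  | ply 2, V at ##/##/.#/.#/.. | V20=-1→##/##/##/##/..; V30=+1→##/##/.#/##/#.*
  | ply 3: ##/##/.#/##/#. is terminal -1 (H); from ##/../.#/.#/.. depth 5
V moving scores -1; V passing scores +1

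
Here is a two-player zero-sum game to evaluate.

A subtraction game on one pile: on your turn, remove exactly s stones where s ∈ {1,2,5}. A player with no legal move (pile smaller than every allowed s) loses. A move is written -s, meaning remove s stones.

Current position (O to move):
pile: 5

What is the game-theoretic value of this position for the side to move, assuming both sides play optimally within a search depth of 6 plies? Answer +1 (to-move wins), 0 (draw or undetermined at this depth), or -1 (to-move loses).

ply 1, O at 5 | -1=-1→4; -2=+1→3*; -5=+1→0
ply 2, X at 3 | -1=-1→2*; -2=-1→1
ply 3, O at 2 | -1=-1→1; -2=+1→0*
ply 4: 0 is terminal -1 (X); from 5 depth 6

value(5, O) = +1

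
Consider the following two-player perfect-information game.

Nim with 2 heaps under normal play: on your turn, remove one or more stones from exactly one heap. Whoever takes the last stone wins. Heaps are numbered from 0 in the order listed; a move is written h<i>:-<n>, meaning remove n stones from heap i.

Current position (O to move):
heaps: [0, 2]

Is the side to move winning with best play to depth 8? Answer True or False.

ply 1, O at (0,2) | h1:-1=-1→(0,1); h1:-2=+1→(0,0)*
ply 2: (0,0) is terminal -1 (X); from (0,2) depth 8

O winning at [(0,2)]: True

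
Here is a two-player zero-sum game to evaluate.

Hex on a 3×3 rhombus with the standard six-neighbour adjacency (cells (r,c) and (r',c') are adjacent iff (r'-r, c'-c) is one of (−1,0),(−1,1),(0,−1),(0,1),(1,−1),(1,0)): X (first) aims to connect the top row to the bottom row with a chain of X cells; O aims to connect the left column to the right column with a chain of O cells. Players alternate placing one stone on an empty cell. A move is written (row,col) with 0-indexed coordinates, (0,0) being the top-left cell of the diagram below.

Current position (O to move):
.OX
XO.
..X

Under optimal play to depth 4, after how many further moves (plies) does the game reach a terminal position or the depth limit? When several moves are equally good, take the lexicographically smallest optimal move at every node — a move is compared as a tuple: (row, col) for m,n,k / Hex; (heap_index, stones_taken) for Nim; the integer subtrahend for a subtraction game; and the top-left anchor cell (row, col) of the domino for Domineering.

PV length from [.OX/XO./..X]: 3 plies

ply 1, O at .OX/XO./..X | (0,0)=-1→OOX/XO./..X; (1,2)=+1→.OX/XOO/..X*; (2,0)=-1→.OX/XO./O.X; (2,1)=-1→.OX/XO./.OX
ply 2, X at .OX/XOO/..X | (0,0)=-1→XOX/XOO/..X*; (2,0)=-1→.OX/XOO/X.X; (2,1)=-1→.OX/XOO/.XX
ply 3, O at XOX/XOO/..X | (2,0)=+1→XOX/XOO/O.X*; (2,1)=-1→XOX/XOO/.OX
ply 4: XOX/XOO/O.X is terminal -1 (X); from .OX/XO./..X depth 4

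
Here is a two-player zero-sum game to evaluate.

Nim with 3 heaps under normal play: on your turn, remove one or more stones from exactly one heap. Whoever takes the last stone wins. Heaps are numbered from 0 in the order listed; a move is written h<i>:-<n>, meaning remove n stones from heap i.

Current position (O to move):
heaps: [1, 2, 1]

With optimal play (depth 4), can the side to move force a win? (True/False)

ply 1, O at (1,2,1) | h0:-1=-1→(0,2,1); h1:-1=-1→(1,1,1); h1:-2=+1→(1,0,1)*; h2:-1=-1→(1,2,0)
ply 2, X at (1,0,1) | h0:-1=-1→(0,0,1)*; h2:-1=-1→(1,0,0)
ply 3, O at (0,0,1) | h2:-1=+1→(0,0,0)*
ply 4: (0,0,0) is terminal -1 (X); from (1,2,1) depth 4

O winning at [(1,2,1)]: True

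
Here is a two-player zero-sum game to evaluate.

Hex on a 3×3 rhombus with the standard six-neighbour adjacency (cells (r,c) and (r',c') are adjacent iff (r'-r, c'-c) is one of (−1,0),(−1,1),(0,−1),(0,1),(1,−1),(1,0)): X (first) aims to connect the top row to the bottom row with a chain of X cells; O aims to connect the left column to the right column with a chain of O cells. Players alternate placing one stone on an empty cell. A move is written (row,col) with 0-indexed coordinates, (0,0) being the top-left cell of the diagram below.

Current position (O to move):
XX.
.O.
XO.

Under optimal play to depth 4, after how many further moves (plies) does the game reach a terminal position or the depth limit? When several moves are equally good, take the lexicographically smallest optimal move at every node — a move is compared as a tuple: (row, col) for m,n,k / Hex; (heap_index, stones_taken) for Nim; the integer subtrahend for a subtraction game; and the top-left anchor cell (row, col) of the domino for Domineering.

PV length from [XX./.O./XO.]: 3 plies

ply 1, O at XX./.O./XO. | (0,2)=-1→XXO/.O./XO.; (1,0)=+1→XX./OO./XO.*; (1,2)=-1→XX./.OO/XO.; (2,2)=-1→XX./.O./XOO
ply 2, X at XX./OO./XO. | (0,2)=-1→XXX/OO./XO.*; (1,2)=-1→XX./OOX/XO.; (2,2)=-1→XX./OO./XOX
ply 3, O at XXX/OO./XO. | (1,2)=+1→XXX/OOO/XO.*; (2,2)=+1→XXX/OO./XOO
ply 4: XXX/OOO/XO. is terminal -1 (X); from XX./.O./XO. depth 4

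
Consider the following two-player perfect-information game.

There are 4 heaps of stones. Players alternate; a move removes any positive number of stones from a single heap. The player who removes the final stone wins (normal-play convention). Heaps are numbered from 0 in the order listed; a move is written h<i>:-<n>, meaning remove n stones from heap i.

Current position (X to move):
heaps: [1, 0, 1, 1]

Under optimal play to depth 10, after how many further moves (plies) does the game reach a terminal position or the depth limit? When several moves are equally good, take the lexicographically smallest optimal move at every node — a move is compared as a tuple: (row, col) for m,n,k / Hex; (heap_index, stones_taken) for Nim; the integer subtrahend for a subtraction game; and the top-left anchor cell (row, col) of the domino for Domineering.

PV length from [(1,0,1,1)]: 3 plies

ply 1, X at (1,0,1,1) | h0:-1=+1→(0,0,1,1)*; h2:-1=+1→(1,0,0,1); h3:-1=+1→(1,0,1,0)
ply 2, O at (0,0,1,1) | h2:-1=-1→(0,0,0,1)*; h3:-1=-1→(0,0,1,0)
ply 3, X at (0,0,0,1) | h3:-1=+1→(0,0,0,0)*
ply 4: (0,0,0,0) is terminal -1 (O); from (1,0,1,1) depth 10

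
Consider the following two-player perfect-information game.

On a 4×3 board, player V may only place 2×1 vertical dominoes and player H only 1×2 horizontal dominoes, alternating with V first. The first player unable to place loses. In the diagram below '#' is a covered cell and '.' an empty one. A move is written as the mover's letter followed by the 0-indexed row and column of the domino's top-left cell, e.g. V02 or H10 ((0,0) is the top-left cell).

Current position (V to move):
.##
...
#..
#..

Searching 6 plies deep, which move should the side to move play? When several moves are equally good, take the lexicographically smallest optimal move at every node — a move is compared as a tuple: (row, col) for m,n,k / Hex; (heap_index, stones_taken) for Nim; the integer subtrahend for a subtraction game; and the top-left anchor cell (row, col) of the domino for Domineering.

p1 V@[.##/.../#../#..]: V00[###/#../#../#..]-1 V11[.##/.#./##./#..]+1* V12[.##/..#/#.#/#..]+1 V21[.##/.../##./##.]+1 V22[.##/.../#.#/#.#]+1
p2 H@[.##/.#./##./#..]: H31[.##/.#./##./###]-1*
p3 V@[.##/.#./##./###]: V00[###/##./##./###]+1* V12[.##/.##/###/###]+1
p4 H@[###/##./##./###] terminal -1; root [.##/.../#../#..] d6

V's best at [.##/.../#../#..]: V11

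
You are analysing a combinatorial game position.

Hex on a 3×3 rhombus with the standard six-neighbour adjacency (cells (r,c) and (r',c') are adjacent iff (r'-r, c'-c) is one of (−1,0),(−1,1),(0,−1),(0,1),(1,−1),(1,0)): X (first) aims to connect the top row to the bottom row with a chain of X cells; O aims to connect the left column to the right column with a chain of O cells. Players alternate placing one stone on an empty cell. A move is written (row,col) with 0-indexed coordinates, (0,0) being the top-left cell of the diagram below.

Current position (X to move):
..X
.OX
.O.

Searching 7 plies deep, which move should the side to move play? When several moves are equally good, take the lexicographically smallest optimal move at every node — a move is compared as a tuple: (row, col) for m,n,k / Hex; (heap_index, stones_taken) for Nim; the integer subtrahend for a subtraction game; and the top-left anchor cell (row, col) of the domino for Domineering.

X's best at [..X/.OX/.O.]: (1,0)

ply 1, X at ..X/.OX/.O. | (0,0)=-1→X.X/.OX/.O.; (0,1)=-1→.XX/.OX/.O.; (1,0)=+1→..X/XOX/.O.*; (2,0)=+1→..X/.OX/XO.; (2,2)=+1→..X/.OX/.OX
ply 2, O at ..X/XOX/.O. | (0,0)=-1→O.X/XOX/.O.*; (0,1)=-1→.OX/XOX/.O.; (2,0)=-1→..X/XOX/OO.; (2,2)=-1→..X/XOX/.OO
ply 3, X at O.X/XOX/.O. | (0,1)=+1→OXX/XOX/.O.*; (2,0)=+1→O.X/XOX/XO.; (2,2)=+1→O.X/XOX/.OX
ply 4, O at OXX/XOX/.O. | (2,0)=-1→OXX/XOX/OO.*; (2,2)=-1→OXX/XOX/.OO
ply 5, X at OXX/XOX/OO. | (2,2)=+1→OXX/XOX/OOX*
ply 6: OXX/XOX/OOX is terminal -1 (O); from ..X/.OX/.O. depth 7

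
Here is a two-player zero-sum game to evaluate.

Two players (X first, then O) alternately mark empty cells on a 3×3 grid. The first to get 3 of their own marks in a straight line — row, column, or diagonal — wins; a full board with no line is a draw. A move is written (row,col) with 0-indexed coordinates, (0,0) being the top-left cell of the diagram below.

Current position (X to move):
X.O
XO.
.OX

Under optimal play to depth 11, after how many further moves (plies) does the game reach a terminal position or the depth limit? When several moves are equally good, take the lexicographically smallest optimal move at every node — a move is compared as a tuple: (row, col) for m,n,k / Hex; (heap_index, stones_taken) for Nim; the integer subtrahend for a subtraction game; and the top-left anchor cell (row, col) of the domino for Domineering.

p1 X@[X.O/XO./.OX]: (0,1)[XXO/XO./.OX]-1 (1,2)[X.O/XOX/.OX]-1 (2,0)[X.O/XO./XOX]+1*
p2 O@[X.O/XO./XOX] terminal -1; root [X.O/XO./.OX] d11

PV length from [X.O/XO./.OX]: 1 ply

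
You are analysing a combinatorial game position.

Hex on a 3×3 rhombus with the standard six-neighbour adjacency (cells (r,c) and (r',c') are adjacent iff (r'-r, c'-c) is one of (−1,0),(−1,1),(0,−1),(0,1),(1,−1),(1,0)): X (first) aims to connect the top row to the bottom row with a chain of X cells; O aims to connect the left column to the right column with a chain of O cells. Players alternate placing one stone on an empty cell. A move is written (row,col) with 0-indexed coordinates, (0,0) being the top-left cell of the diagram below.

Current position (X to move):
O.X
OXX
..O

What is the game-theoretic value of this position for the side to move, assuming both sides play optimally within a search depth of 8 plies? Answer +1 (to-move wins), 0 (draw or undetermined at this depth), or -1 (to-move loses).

value(O.X/OXX/..O, X) = +1

[O.X/OXX/..O] X move#1: (0,1):+1/OXX/OXX/..O*, (2,0):+1/O.X/OXX/X.O, (2,1):+1/O.X/OXX/.XO
[OXX/OXX/..O] O move#2: (2,0):-1/OXX/OXX/O.O*, (2,1):-1/OXX/OXX/.OO
[OXX/OXX/O.O] X move#3: (2,1):+1/OXX/OXX/OXO*
[OXX/OXX/OXO] end (terminal -1, O#4); searched O.X/OXX/..O to 8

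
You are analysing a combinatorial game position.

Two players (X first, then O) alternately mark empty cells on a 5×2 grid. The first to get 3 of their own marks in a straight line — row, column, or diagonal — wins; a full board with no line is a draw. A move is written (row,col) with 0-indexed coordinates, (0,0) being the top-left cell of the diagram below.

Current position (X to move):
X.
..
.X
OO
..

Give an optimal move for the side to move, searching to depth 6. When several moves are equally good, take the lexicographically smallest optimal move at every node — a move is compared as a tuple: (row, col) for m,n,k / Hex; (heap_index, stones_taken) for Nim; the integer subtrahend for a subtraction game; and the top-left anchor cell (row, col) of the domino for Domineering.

X's best at [X./../.X/OO/..]: (0,1)

[X./../.X/OO/..] X move#1: (0,1):+0/XX/../.X/OO/..*, (1,0):+0/X./X./.X/OO/.., (1,1):+0/X./.X/.X/OO/.., (2,0):+0/X./../XX/OO/.., (4,0):+0/X./../.X/OO/X., (4,1):-1/X./../.X/OO/.X
[XX/../.X/OO/..] O move#2: (1,0):-1/XX/O./.X/OO/.., (1,1):+0/XX/.O/.X/OO/..*, (2,0):-1/XX/../OX/OO/.., (4,0):-1/XX/../.X/OO/O., (4,1):-1/XX/../.X/OO/.O
[XX/.O/.X/OO/..] X move#3: (1,0):+0/XX/XO/.X/OO/..*, (2,0):+0/XX/.O/XX/OO/.., (4,0):+0/XX/.O/.X/OO/X., (4,1):-1/XX/.O/.X/OO/.X
[XX/XO/.X/OO/..] O move#4: (2,0):+0/XX/XO/OX/OO/..*, (4,0):-1/XX/XO/.X/OO/O., (4,1):-1/XX/XO/.X/OO/.O
[XX/XO/OX/OO/..] X move#5: (4,0):+0/XX/XO/OX/OO/X.*, (4,1):-1/XX/XO/OX/OO/.X
[XX/XO/OX/OO/X.] O move#6: (4,1):+0/XX/XO/OX/OO/XO*
[XX/XO/OX/OO/XO] end (terminal +0, X#7); searched X./../.X/OO/.. to 6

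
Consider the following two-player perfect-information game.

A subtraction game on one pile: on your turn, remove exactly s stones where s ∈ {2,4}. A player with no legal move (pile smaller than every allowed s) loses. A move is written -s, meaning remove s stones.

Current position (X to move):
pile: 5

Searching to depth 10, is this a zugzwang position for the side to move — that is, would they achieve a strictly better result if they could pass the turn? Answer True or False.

ply 1, X at 5 | -2=-1→3; -4=+1→1*
ply 2: 1 is terminal -1 (O); from 5 depth 10
suppose X passes — search the same position with O to move:
pass> ply 1, O at 5 | -2=-1→3; -4=+1→1*
pass> ply 2: 1 is terminal -1 (X); from 5 depth 10
for X: play +1, pass -1

zugzwang(5, X) = False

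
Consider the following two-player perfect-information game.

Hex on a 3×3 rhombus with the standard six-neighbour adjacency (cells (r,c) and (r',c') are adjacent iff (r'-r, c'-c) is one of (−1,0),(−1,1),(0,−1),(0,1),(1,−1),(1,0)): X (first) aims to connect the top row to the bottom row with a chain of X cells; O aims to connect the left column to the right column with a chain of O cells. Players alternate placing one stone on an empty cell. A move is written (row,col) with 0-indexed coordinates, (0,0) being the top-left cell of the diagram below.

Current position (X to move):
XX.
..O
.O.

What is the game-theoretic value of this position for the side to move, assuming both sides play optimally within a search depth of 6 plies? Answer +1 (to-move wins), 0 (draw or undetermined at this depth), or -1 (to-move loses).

ply 1, X at XX./..O/.O. | (0,2)=-1→XXX/..O/.O.; (1,0)=-1→XX./X.O/.O.; (1,1)=-1→XX./.XO/.O.; (2,0)=+1→XX./..O/XO.*; (2,2)=-1→XX./..O/.OX
ply 2, O at XX./..O/XO. | (0,2)=-1→XXO/..O/XO.*; (1,0)=-1→XX./O.O/XO.; (1,1)=-1→XX./.OO/XO.; (2,2)=-1→XX./..O/XOO
ply 3, X at XXO/..O/XO. | (1,0)=+1→XXO/X.O/XO.*; (1,1)=+1→XXO/.XO/XO.; (2,2)=+1→XXO/..O/XOX
ply 4: XXO/X.O/XO. is terminal -1 (O); from XX./..O/.O. depth 6

value(XX./..O/.O., X) = +1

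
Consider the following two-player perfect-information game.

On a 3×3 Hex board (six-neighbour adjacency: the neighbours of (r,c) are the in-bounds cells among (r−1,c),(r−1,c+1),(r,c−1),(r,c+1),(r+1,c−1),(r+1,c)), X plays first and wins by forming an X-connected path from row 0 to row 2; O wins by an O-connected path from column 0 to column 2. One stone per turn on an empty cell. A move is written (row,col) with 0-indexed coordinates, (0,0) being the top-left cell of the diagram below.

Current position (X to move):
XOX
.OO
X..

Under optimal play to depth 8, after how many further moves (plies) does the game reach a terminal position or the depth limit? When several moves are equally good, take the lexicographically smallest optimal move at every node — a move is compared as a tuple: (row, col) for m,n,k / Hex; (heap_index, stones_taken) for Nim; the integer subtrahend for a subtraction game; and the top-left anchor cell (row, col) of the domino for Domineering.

PV length from [XOX/.OO/X..]: 1 ply

ply 1, X at XOX/.OO/X.. | (1,0)=+1→XOX/XOO/X..*; (2,1)=-1→XOX/.OO/XX.; (2,2)=-1→XOX/.OO/X.X
ply 2: XOX/XOO/X.. is terminal -1 (O); from XOX/.OO/X.. depth 8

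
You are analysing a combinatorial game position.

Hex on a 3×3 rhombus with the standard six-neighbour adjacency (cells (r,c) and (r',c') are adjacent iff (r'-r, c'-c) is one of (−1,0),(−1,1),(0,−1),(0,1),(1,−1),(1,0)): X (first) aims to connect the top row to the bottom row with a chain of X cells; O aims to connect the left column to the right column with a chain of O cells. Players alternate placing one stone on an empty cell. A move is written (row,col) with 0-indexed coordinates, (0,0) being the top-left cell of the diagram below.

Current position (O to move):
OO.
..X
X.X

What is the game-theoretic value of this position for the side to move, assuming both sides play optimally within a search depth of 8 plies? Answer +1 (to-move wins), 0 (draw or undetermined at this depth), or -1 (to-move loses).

[OO./..X/X.X] O move#1: (0,2):+1/OOO/..X/X.X*, (1,0):-1/OO./O.X/X.X, (1,1):-1/OO./.OX/X.X, (2,1):-1/OO./..X/XOX
[OOO/..X/X.X] end (terminal -1, X#2); searched OO./..X/X.X to 8

value(OO./..X/X.X, O) = +1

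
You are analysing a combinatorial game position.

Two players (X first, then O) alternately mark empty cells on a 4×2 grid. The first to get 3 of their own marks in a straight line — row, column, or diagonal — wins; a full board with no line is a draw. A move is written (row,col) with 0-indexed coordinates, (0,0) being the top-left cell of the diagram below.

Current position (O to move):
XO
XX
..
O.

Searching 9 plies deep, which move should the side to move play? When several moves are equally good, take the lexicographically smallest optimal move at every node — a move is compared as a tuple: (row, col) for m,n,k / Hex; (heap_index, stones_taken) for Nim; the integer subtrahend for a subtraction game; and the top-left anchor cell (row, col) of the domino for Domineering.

p1 O@[XO/XX/../O.]: (2,0)[XO/XX/O./O.]+0* (2,1)[XO/XX/.O/O.]-1 (3,1)[XO/XX/../OO]-1
p2 X@[XO/XX/O./O.]: (2,1)[XO/XX/OX/O.]+0* (3,1)[XO/XX/O./OX]+0
p3 O@[XO/XX/OX/O.]: (3,1)[XO/XX/OX/OO]+0*
p4 X@[XO/XX/OX/OO] terminal +0; root [XO/XX/../O.] d9

O's best at [XO/XX/../O.]: (2,0)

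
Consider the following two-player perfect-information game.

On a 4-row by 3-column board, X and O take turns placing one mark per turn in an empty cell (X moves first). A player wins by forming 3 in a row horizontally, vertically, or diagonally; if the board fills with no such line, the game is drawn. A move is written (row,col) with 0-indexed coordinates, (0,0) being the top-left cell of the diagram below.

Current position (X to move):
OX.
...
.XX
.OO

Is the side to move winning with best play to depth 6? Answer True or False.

X winning at [OX./.../.XX/.OO]: True

p1 X@[OX./.../.XX/.OO]: (0,2)[OXX/.../.XX/.OO]-1 (1,0)[OX./X../.XX/.OO]-1 (1,1)[OX./.X./.XX/.OO]+1* (1,2)[OX./..X/.XX/.OO]-1 (2,0)[OX./.../XXX/.OO]+1 (3,0)[OX./.../.XX/XOO]+1
p2 O@[OX./.X./.XX/.OO] terminal -1; root [OX./.../.XX/.OO] d6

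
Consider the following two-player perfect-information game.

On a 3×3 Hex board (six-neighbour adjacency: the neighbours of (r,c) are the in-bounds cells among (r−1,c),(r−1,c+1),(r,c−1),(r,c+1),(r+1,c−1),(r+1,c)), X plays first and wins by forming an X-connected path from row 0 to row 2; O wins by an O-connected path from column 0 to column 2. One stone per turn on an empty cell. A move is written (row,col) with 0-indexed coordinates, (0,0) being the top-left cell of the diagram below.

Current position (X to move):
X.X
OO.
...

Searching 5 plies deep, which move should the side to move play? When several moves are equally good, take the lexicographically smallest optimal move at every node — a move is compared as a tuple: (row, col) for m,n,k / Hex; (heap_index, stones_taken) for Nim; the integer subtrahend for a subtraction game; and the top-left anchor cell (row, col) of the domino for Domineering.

X's best at [X.X/OO./...]: (1,2)

ply 1, X at X.X/OO./... | (0,1)=-1→XXX/OO./...; (1,2)=+1→X.X/OOX/...*; (2,0)=-1→X.X/OO./X..; (2,1)=-1→X.X/OO./.X.; (2,2)=-1→X.X/OO./..X
ply 2, O at X.X/OOX/... | (0,1)=-1→XOX/OOX/...*; (2,0)=-1→X.X/OOX/O..; (2,1)=-1→X.X/OOX/.O.; (2,2)=-1→X.X/OOX/..O
ply 3, X at XOX/OOX/... | (2,0)=+1→XOX/OOX/X..*; (2,1)=+1→XOX/OOX/.X.; (2,2)=+1→XOX/OOX/..X
ply 4, O at XOX/OOX/X.. | (2,1)=-1→XOX/OOX/XO.*; (2,2)=-1→XOX/OOX/X.O
ply 5, X at XOX/OOX/XO. | (2,2)=+1→XOX/OOX/XOX*
ply 6: XOX/OOX/XOX is terminal -1 (O); from X.X/OO./... depth 5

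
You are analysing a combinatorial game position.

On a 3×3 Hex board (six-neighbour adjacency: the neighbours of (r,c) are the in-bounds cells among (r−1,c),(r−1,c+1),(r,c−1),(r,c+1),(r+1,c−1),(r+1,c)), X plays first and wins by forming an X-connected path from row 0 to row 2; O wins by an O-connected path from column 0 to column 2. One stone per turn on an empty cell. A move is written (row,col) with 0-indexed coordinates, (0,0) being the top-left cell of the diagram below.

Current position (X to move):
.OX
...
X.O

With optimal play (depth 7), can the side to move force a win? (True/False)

X winning at [.OX/.../X.O]: True

p1 X@[.OX/.../X.O]: (0,0)[XOX/.../X.O]+1* (1,0)[.OX/X../X.O]+1 (1,1)[.OX/.X./X.O]+1 (1,2)[.OX/..X/X.O]+1 (2,1)[.OX/.../XXO]+1
p2 O@[XOX/.../X.O]: (1,0)[XOX/O../X.O]-1* (1,1)[XOX/.O./X.O]-1 (1,2)[XOX/..O/X.O]-1 (2,1)[XOX/.../XOO]-1
p3 X@[XOX/O../X.O]: (1,1)[XOX/OX./X.O]+1* (1,2)[XOX/O.X/X.O]+1 (2,1)[XOX/O../XXO]+1
p4 O@[XOX/OX./X.O] terminal -1; root [.OX/.../X.O] d7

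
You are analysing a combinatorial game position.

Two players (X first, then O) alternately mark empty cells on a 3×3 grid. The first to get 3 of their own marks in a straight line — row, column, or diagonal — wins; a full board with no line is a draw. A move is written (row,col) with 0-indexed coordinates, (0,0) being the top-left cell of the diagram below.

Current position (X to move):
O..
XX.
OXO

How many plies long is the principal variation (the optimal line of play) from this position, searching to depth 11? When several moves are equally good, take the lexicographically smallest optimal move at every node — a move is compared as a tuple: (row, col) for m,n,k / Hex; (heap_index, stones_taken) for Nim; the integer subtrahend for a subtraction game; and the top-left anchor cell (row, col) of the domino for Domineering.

PV length from [O../XX./OXO]: 1 ply

p1 X@[O../XX./OXO]: (0,1)[OX./XX./OXO]+1* (0,2)[O.X/XX./OXO]+1 (1,2)[O../XXX/OXO]+1
p2 O@[OX./XX./OXO] terminal -1; root [O../XX./OXO] d11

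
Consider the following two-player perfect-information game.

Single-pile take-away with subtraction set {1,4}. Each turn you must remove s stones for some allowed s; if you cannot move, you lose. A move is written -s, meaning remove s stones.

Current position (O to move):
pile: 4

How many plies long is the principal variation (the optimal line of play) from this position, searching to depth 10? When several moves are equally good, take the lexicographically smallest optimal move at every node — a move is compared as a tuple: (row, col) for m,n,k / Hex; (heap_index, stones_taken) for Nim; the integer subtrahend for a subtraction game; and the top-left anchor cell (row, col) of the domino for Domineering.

PV length from [4]: 1 ply

p1 O@[4]: -1[3]-1 -4[0]+1*
p2 X@[0] terminal -1; root [4] d10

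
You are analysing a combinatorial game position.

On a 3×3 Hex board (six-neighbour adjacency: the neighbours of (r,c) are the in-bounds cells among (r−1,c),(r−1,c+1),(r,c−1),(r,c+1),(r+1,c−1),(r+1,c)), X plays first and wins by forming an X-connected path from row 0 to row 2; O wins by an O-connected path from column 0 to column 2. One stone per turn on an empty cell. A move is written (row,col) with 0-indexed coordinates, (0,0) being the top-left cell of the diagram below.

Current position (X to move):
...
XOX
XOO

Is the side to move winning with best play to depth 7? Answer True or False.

X winning at [.../XOX/XOO]: True

p1 X@[.../XOX/XOO]: (0,0)[X../XOX/XOO]+1* (0,1)[.X./XOX/XOO]+1 (0,2)[..X/XOX/XOO]+1
p2 O@[X../XOX/XOO] terminal -1; root [.../XOX/XOO] d7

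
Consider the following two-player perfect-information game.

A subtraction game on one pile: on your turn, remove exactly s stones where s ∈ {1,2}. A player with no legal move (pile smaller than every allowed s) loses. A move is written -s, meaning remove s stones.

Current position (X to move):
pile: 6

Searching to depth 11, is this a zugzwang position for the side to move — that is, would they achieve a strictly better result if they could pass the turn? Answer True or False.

p1 X@[6]: -1[5]-1* -2[4]-1
p2 O@[5]: -1[4]-1 -2[3]+1*
p3 X@[3]: -1[2]-1* -2[1]-1
p4 O@[2]: -1[1]-1 -2[0]+1*
p5 X@[0] terminal -1; root [6] d11
if X skipped the turn, O would face:
~ p1 O@[6]: -1[5]-1* -2[4]-1
~ p2 X@[5]: -1[4]-1 -2[3]+1*
~ p3 O@[3]: -1[2]-1* -2[1]-1
~ p4 X@[2]: -1[1]-1 -2[0]+1*
~ p5 O@[0] terminal -1; root [6] d11
compare (X): move=-1 vs pass=+1

zugzwang(6, X) = True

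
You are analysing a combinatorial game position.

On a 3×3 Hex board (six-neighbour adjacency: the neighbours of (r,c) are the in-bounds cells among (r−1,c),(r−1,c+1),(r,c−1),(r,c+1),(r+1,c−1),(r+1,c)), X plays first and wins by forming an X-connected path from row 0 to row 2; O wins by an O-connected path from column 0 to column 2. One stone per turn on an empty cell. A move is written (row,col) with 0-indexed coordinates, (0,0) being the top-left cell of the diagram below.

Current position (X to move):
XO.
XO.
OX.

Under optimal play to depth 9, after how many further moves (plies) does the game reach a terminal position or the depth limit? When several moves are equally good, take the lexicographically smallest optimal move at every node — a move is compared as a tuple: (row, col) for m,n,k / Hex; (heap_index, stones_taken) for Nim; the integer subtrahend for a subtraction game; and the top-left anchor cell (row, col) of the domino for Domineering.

PV length from [XO./XO./OX.]: 2 plies

[XO./XO./OX.] X move#1: (0,2):-1/XOX/XO./OX.*, (1,2):-1/XO./XOX/OX., (2,2):-1/XO./XO./OXX
[XOX/XO./OX.] O move#2: (1,2):+1/XOX/XOO/OX.*, (2,2):-1/XOX/XO./OXO
[XOX/XOO/OX.] end (terminal -1, X#3); searched XO./XO./OX. to 9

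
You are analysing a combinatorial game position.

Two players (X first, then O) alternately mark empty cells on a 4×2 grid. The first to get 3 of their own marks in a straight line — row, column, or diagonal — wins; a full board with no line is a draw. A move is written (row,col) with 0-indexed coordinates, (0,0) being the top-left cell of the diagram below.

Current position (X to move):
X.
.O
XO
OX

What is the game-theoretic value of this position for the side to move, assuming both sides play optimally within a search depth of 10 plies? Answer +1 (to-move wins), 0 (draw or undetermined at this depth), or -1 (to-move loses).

value(X./.O/XO/OX, X) = +1

ply 1, X at X./.O/XO/OX | (0,1)=+0→XX/.O/XO/OX; (1,0)=+1→X./XO/XO/OX*
ply 2: X./XO/XO/OX is terminal -1 (O); from X./.O/XO/OX depth 10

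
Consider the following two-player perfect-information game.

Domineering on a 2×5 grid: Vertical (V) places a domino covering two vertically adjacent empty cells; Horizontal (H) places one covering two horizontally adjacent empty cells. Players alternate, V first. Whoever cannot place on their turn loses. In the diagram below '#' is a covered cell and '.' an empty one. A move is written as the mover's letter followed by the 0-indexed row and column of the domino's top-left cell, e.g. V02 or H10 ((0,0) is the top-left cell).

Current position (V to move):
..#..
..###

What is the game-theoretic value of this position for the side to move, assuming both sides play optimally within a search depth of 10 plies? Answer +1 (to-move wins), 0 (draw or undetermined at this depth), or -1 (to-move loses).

ply 1, V at ..#../..### | V00=+1→#.#../#.###*; V01=+1→.##../.####
ply 2, H at #.#../#.### | H03=-1→#.###/#.###*
ply 3, V at #.###/#.### | V01=+1→#####/#####*
ply 4: #####/##### is terminal -1 (H); from ..#../..### depth 10

value(..#../..###, V) = +1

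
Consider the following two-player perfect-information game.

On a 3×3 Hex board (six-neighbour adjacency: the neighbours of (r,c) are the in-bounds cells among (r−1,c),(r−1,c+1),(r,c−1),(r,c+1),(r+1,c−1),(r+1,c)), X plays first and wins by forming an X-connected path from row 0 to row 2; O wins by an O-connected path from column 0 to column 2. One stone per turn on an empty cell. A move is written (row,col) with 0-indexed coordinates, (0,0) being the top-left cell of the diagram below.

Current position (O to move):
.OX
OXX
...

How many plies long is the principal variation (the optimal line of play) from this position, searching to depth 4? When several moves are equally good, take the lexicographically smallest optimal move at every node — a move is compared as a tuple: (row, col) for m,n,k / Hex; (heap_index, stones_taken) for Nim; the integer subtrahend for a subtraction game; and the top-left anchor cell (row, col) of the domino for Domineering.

[.OX/OXX/...] O move#1: (0,0):-1/OOX/OXX/...*, (2,0):-1/.OX/OXX/O.., (2,1):-1/.OX/OXX/.O., (2,2):-1/.OX/OXX/..O
[OOX/OXX/...] X move#2: (2,0):+1/OOX/OXX/X..*, (2,1):+1/OOX/OXX/.X., (2,2):+1/OOX/OXX/..X
[OOX/OXX/X..] end (terminal -1, O#3); searched .OX/OXX/... to 4

PV length from [.OX/OXX/...]: 2 plies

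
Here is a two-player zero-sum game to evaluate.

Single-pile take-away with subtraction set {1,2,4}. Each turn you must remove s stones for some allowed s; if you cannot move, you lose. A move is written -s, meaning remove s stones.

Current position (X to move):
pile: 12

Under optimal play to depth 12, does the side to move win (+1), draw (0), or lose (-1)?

value(12, X) = -1

p1 X@[12]: -1[11]-1* -2[10]-1 -4[8]-1
p2 O@[11]: -1[10]-1 -2[9]+1* -4[7]-1
p3 X@[9]: -1[8]-1* -2[7]-1 -4[5]-1
p4 O@[8]: -1[7]-1 -2[6]+1* -4[4]-1
p5 X@[6]: -1[5]-1* -2[4]-1 -4[2]-1
p6 O@[5]: -1[4]-1 -2[3]+1* -4[1]-1
p7 X@[3]: -1[2]-1* -2[1]-1
p8 O@[2]: -1[1]-1 -2[0]+1*
p9 X@[0] terminal -1; root [12] d12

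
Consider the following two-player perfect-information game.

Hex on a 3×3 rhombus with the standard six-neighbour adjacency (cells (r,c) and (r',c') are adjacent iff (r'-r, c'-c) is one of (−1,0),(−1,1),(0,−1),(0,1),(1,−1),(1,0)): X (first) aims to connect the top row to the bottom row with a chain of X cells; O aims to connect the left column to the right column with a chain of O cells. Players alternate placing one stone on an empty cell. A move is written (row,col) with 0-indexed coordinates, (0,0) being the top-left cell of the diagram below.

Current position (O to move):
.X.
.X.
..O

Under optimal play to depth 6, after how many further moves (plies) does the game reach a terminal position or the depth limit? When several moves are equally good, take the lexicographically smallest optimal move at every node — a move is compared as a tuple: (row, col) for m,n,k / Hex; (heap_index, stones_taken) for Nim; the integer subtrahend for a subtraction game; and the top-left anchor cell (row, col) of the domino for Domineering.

p1 O@[.X./.X./..O]: (0,0)[OX./.X./..O]-1* (0,2)[.XO/.X./..O]-1 (1,0)[.X./OX./..O]-1 (1,2)[.X./.XO/..O]-1 (2,0)[.X./.X./O.O]-1 (2,1)[.X./.X./.OO]-1
p2 X@[OX./.X./..O]: (0,2)[OXX/.X./..O]+1* (1,0)[OX./XX./..O]+1 (1,2)[OX./.XX/..O]+1 (2,0)[OX./.X./X.O]+1 (2,1)[OX./.X./.XO]+1
p3 O@[OXX/.X./..O]: (1,0)[OXX/OX./..O]-1* (1,2)[OXX/.XO/..O]-1 (2,0)[OXX/.X./O.O]-1 (2,1)[OXX/.X./.OO]-1
p4 X@[OXX/OX./..O]: (1,2)[OXX/OXX/..O]+1* (2,0)[OXX/OX./X.O]+1 (2,1)[OXX/OX./.XO]+1
p5 O@[OXX/OXX/..O]: (2,0)[OXX/OXX/O.O]-1* (2,1)[OXX/OXX/.OO]-1
p6 X@[OXX/OXX/O.O]: (2,1)[OXX/OXX/OXO]+1*
p7 O@[OXX/OXX/OXO] terminal -1; root [.X./.X./..O] d6

PV length from [.X./.X./..O]: 6 plies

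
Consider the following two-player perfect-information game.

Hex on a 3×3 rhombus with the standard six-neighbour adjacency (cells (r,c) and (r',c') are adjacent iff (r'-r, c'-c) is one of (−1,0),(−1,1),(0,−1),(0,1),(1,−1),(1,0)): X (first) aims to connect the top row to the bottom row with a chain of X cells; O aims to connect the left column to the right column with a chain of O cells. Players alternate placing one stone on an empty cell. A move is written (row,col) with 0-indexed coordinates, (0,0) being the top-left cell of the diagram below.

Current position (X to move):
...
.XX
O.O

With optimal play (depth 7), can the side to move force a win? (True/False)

ply 1, X at .../.XX/O.O | (0,0)=-1→X../.XX/O.O; (0,1)=-1→.X./.XX/O.O; (0,2)=-1→..X/.XX/O.O; (1,0)=-1→.../XXX/O.O; (2,1)=+1→.../.XX/OXO*
ply 2, O at .../.XX/OXO | (0,0)=-1→O../.XX/OXO*; (0,1)=-1→.O./.XX/OXO; (0,2)=-1→..O/.XX/OXO; (1,0)=-1→.../OXX/OXO
ply 3, X at O../.XX/OXO | (0,1)=+1→OX./.XX/OXO*; (0,2)=+1→O.X/.XX/OXO; (1,0)=+1→O../XXX/OXO
ply 4: OX./.XX/OXO is terminal -1 (O); from .../.XX/O.O depth 7

X winning at [.../.XX/O.O]: True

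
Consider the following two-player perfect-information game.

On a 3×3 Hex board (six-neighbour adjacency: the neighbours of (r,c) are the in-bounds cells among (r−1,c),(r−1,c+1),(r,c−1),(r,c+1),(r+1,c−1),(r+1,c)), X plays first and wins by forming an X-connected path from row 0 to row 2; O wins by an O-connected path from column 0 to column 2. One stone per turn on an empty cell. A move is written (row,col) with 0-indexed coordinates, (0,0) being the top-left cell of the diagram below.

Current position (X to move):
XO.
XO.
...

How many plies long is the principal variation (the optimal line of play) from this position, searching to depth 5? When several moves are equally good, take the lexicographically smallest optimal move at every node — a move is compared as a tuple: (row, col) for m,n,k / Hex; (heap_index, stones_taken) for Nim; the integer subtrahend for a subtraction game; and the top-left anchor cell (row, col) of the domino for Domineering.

ply 1, X at XO./XO./... | (0,2)=+1→XOX/XO./...*; (1,2)=+1→XO./XOX/...; (2,0)=+1→XO./XO./X..; (2,1)=-1→XO./XO./.X.; (2,2)=-1→XO./XO./..X
ply 2, O at XOX/XO./... | (1,2)=-1→XOX/XOO/...*; (2,0)=-1→XOX/XO./O..; (2,1)=-1→XOX/XO./.O.; (2,2)=-1→XOX/XO./..O
ply 3, X at XOX/XOO/... | (2,0)=+1→XOX/XOO/X..*; (2,1)=-1→XOX/XOO/.X.; (2,2)=-1→XOX/XOO/..X
ply 4: XOX/XOO/X.. is terminal -1 (O); from XO./XO./... depth 5

PV length from [XO./XO./...]: 3 plies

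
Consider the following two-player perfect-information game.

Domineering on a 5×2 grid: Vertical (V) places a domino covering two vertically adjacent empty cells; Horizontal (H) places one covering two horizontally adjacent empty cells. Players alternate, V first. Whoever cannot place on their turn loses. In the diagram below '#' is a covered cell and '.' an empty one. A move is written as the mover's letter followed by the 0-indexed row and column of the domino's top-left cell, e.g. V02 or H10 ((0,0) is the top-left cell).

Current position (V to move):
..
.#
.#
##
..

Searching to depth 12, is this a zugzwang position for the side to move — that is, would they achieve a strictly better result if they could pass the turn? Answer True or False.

ply 1, V at ../.#/.#/##/.. | V00=-1→#./##/.#/##/..*; V10=-1→../##/##/##/..
ply 2, H at #./##/.#/##/.. | H40=+1→#./##/.#/##/##*
ply 3: #./##/.#/##/## is terminal -1 (V); from ../.#/.#/##/.. depth 12
suppose V passes — search the same position with H to move:
pass> ply 1, H at ../.#/.#/##/.. | H00=+1→##/.#/.#/##/..*; H40=-1→../.#/.#/##/##
pass> ply 2, V at ##/.#/.#/##/.. | V10=-1→##/##/##/##/..*
pass> ply 3, H at ##/##/##/##/.. | H40=+1→##/##/##/##/##*
pass> ply 4: ##/##/##/##/## is terminal -1 (V); from ../.#/.#/##/.. depth 12
for V: play -1, pass -1

zugzwang(../.#/.#/##/.., V) = False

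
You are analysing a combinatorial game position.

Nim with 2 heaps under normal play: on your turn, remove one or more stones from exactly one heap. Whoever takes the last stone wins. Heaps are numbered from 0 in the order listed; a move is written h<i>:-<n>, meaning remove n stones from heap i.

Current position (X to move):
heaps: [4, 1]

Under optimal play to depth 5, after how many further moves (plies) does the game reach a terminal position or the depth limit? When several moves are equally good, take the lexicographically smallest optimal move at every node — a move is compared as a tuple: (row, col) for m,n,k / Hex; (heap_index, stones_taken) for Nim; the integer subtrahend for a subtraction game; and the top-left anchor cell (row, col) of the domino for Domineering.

ply 1, X at (4,1) | h0:-1=-1→(3,1); h0:-2=-1→(2,1); h0:-3=+1→(1,1)*; h0:-4=-1→(0,1); h1:-1=-1→(4,0)
ply 2, O at (1,1) | h0:-1=-1→(0,1)*; h1:-1=-1→(1,0)
ply 3, X at (0,1) | h1:-1=+1→(0,0)*
ply 4: (0,0) is terminal -1 (O); from (4,1) depth 5

PV length from [(4,1)]: 3 plies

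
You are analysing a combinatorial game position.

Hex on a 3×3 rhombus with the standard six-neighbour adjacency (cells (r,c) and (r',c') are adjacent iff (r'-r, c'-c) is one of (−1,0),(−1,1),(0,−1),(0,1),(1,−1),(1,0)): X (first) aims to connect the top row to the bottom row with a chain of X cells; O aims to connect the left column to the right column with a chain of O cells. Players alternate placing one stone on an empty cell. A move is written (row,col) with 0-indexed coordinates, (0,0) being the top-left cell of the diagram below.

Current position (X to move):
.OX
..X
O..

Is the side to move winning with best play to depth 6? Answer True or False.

X winning at [.OX/..X/O..]: True

ply 1, X at .OX/..X/O.. | (0,0)=+1→XOX/..X/O..*; (1,0)=+1→.OX/X.X/O..; (1,1)=+1→.OX/.XX/O..; (2,1)=+1→.OX/..X/OX.; (2,2)=+1→.OX/..X/O.X
ply 2, O at XOX/..X/O.. | (1,0)=-1→XOX/O.X/O..*; (1,1)=-1→XOX/.OX/O..; (2,1)=-1→XOX/..X/OO.; (2,2)=-1→XOX/..X/O.O
ply 3, X at XOX/O.X/O.. | (1,1)=+1→XOX/OXX/O..*; (2,1)=+1→XOX/O.X/OX.; (2,2)=+1→XOX/O.X/O.X
ply 4, O at XOX/OXX/O.. | (2,1)=-1→XOX/OXX/OO.*; (2,2)=-1→XOX/OXX/O.O
ply 5, X at XOX/OXX/OO. | (2,2)=+1→XOX/OXX/OOX*
ply 6: XOX/OXX/OOX is terminal -1 (O); from .OX/..X/O.. depth 6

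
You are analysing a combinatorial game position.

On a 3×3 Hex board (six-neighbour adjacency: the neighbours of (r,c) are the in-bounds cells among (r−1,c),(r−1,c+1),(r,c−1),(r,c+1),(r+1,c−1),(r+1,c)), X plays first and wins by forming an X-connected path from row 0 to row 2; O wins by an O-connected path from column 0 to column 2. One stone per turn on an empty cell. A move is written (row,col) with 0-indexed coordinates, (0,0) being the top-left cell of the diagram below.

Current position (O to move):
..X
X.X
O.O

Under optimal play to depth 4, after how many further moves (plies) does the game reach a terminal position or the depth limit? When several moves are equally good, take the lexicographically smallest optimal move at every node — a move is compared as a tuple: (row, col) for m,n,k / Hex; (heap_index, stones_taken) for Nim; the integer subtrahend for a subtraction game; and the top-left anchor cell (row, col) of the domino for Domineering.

PV length from [..X/X.X/O.O]: 1 ply

[..X/X.X/O.O] O move#1: (0,0):-1/O.X/X.X/O.O, (0,1):-1/.OX/X.X/O.O, (1,1):-1/..X/XOX/O.O, (2,1):+1/..X/X.X/OOO*
[..X/X.X/OOO] end (terminal -1, X#2); searched ..X/X.X/O.O to 4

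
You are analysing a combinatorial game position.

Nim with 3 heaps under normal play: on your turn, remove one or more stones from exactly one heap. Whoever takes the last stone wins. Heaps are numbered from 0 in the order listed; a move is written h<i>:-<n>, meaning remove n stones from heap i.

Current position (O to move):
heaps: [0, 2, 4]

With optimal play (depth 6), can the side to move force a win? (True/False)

O winning at [(0,2,4)]: True

p1 O@[(0,2,4)]: h1:-1[(0,1,4)]-1 h1:-2[(0,0,4)]-1 h2:-1[(0,2,3)]-1 h2:-2[(0,2,2)]+1* h2:-3[(0,2,1)]-1 h2:-4[(0,2,0)]-1
p2 X@[(0,2,2)]: h1:-1[(0,1,2)]-1* h1:-2[(0,0,2)]-1 h2:-1[(0,2,1)]-1 h2:-2[(0,2,0)]-1
p3 O@[(0,1,2)]: h1:-1[(0,0,2)]-1 h2:-1[(0,1,1)]+1* h2:-2[(0,1,0)]-1
p4 X@[(0,1,1)]: h1:-1[(0,0,1)]-1* h2:-1[(0,1,0)]-1
p5 O@[(0,0,1)]: h2:-1[(0,0,0)]+1*
p6 X@[(0,0,0)] terminal -1; root [(0,2,4)] d6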